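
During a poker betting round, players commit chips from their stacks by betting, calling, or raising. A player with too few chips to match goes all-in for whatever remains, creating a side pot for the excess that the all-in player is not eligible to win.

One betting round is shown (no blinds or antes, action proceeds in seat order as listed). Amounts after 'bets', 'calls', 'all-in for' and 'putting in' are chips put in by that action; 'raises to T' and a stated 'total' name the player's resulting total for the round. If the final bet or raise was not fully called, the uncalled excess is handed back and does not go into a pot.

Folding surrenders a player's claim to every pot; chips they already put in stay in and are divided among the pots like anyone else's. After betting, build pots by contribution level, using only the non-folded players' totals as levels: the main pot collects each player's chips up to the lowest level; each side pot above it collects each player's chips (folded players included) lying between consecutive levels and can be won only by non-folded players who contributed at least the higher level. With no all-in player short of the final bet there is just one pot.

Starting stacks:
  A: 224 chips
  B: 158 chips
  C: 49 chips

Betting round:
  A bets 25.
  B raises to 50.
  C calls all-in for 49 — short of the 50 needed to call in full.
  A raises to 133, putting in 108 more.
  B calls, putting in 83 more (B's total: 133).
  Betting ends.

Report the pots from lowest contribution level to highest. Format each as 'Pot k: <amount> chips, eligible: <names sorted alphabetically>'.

Contributions: A=133, B=133, C=49
Pot levels (distinct totals of non-folded players): 49, 133
Layer 1-49: 49 each from A, B, C = 49*3 = 147 chips; eligible A, B, C
Layer 50-133: 84 each from A, B = 84*2 = 168 chips; eligible A, B

Pot 1: 147 chips, eligible: A, B, C
Pot 2: 168 chips, eligible: A, B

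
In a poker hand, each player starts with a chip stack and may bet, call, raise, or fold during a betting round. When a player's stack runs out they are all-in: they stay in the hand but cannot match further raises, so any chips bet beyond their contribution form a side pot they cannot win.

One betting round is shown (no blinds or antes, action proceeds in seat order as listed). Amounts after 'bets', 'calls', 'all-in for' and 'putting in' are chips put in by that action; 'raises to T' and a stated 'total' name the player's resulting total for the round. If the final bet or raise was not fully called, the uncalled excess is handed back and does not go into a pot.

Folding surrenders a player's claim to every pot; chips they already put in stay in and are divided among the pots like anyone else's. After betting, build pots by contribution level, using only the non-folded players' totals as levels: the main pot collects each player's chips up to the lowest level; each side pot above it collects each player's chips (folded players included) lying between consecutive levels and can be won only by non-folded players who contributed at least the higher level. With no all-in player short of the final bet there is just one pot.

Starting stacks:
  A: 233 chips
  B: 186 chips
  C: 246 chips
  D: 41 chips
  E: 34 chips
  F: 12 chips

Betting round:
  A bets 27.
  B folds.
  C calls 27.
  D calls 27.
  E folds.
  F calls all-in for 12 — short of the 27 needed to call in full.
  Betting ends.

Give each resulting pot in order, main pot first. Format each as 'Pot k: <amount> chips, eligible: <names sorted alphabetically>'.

Contributions: A=27, C=27, D=27, F=12
Folded: B, E
Pot levels (distinct totals of non-folded players): 12, 27
Layer 1-12: 12 each from A, C, D, F = 12*4 = 48 chips; eligible A, C, D, F
Layer 13-27: 15 each from A, C, D = 15*3 = 45 chips; eligible A, C, D

Pot 1: 48 chips, eligible: A, C, D, F
Pot 2: 45 chips, eligible: A, C, D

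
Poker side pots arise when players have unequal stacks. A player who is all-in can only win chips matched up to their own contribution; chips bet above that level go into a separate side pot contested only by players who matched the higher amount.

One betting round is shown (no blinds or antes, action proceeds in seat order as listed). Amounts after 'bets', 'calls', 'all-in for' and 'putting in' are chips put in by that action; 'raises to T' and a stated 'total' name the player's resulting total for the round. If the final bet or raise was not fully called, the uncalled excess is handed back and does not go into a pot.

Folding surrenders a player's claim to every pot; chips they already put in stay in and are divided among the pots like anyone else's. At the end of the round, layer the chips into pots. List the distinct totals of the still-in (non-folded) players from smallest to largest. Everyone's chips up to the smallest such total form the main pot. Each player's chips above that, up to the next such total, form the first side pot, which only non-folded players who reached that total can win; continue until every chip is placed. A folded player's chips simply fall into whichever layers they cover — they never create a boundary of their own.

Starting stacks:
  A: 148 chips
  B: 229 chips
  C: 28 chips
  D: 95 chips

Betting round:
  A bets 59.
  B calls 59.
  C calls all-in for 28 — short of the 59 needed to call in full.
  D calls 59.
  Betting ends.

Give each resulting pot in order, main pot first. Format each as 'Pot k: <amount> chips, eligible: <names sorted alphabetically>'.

Contributions: A=59, B=59, C=28, D=59
Pot levels (distinct totals of non-folded players): 28, 59
Layer 1-28: 28 each from A, B, C, D = 28*4 = 112 chips; eligible A, B, C, D
Layer 29-59: 31 each from A, B, D = 31*3 = 93 chips; eligible A, B, D

Pot 1: 112 chips, eligible: A, B, C, D
Pot 2: 93 chips, eligible: A, B, D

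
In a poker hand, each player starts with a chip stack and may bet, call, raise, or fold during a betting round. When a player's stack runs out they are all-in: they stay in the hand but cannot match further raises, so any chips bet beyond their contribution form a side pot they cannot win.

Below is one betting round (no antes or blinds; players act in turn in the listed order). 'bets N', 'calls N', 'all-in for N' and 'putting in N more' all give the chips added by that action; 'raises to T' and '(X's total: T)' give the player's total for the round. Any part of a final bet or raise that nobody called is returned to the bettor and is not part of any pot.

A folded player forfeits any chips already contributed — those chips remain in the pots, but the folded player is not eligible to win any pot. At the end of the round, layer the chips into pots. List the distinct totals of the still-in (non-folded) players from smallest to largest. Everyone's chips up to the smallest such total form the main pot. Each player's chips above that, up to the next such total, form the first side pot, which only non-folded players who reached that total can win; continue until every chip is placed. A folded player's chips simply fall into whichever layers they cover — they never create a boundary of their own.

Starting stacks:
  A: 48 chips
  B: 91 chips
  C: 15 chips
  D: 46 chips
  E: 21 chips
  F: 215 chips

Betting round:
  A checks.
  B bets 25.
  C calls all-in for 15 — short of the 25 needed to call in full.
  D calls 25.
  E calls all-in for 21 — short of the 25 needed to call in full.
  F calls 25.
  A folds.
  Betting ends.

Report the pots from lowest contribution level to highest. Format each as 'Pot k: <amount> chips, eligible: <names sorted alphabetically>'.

Contributions: B=25, C=15, D=25, E=21, F=25
Folded: A
Pot levels (distinct totals of non-folded players): 15, 21, 25
Layer 1-15: 15 each from B, C, D, E, F = 15*5 = 75 chips; eligible B, C, D, E, F
Layer 16-21: 6 each from B, D, E, F = 6*4 = 24 chips; eligible B, D, E, F
Layer 22-25: 4 each from B, D, F = 4*3 = 12 chips; eligible B, D, F

Pot 1: 75 chips, eligible: B, C, D, E, F
Pot 2: 24 chips, eligible: B, D, E, F
Pot 3: 12 chips, eligible: B, D, F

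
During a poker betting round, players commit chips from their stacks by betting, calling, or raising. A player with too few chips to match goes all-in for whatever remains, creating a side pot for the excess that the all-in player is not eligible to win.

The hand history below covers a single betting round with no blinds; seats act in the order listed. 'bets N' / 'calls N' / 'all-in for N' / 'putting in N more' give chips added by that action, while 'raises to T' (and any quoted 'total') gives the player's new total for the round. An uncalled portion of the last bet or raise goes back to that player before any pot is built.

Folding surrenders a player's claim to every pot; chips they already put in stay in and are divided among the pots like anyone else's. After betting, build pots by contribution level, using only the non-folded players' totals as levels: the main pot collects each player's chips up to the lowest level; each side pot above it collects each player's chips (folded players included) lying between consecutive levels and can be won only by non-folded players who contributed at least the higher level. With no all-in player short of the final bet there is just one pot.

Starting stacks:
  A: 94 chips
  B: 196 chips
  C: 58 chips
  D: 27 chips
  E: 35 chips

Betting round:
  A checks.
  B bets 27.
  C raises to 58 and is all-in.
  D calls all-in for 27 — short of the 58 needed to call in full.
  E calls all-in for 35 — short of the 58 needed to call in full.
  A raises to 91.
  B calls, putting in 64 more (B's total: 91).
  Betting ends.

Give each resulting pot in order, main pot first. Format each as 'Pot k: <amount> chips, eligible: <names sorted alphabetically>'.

Pot 1: 135 chips, eligible: A, B, C, D, E
Pot 2: 32 chips, eligible: A, B, C, E
Pot 3: 69 chips, eligible: A, B, C
Pot 4: 66 chips, eligible: A, B

Derivation:
Contributions: A=91, B=91, C=58, D=27, E=35
Pot levels (distinct totals of non-folded players): 27, 35, 58, 91
Layer 1-27: 27 each from A, B, C, D, E = 27*5 = 135 chips; eligible A, B, C, D, E
Layer 28-35: 8 each from A, B, C, E = 8*4 = 32 chips; eligible A, B, C, E
Layer 36-58: 23 each from A, B, C = 23*3 = 69 chips; eligible A, B, C
Layer 59-91: 33 each from A, B = 33*2 = 66 chips; eligible A, B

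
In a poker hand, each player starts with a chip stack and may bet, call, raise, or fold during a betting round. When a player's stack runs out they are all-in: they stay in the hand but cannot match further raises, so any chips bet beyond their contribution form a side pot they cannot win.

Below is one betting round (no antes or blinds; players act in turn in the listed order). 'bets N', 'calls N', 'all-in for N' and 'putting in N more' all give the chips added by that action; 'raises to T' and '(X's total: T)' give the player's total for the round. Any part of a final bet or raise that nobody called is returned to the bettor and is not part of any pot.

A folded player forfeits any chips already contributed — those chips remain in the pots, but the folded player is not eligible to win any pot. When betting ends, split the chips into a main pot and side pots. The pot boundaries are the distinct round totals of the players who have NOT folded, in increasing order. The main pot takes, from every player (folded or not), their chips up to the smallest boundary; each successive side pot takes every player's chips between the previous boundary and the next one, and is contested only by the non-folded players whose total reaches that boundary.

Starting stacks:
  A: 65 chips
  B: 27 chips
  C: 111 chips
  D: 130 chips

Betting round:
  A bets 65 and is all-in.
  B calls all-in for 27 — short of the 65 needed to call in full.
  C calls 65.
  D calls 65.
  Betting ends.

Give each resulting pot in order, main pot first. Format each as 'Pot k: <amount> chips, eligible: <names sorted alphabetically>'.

Contributions: A=65, B=27, C=65, D=65
Pot levels (distinct totals of non-folded players): 27, 65
Layer 1-27: 27 each from A, B, C, D = 27*4 = 108 chips; eligible A, B, C, D
Layer 28-65: 38 each from A, C, D = 38*3 = 114 chips; eligible A, C, D

Pot 1: 108 chips, eligible: A, B, C, D
Pot 2: 114 chips, eligible: A, C, D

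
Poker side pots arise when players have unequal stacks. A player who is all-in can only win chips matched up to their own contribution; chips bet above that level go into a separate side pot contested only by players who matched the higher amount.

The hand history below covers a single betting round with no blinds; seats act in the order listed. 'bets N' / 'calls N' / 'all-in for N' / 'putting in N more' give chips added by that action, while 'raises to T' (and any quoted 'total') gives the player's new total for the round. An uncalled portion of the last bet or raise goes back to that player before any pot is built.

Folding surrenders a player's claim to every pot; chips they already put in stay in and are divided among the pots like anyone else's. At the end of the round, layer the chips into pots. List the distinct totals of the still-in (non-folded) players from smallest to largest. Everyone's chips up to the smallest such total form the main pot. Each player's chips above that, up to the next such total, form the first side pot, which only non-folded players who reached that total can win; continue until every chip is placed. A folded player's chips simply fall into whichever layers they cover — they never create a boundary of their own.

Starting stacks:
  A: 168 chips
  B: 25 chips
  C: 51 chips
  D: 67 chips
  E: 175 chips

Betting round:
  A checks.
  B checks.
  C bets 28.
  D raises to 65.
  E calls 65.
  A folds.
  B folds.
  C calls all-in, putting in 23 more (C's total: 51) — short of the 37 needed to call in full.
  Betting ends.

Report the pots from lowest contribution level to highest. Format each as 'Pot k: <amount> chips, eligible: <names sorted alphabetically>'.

Contributions: C=51, D=65, E=65
Folded: A, B
Pot levels (distinct totals of non-folded players): 51, 65
Layer 1-51: 51 each from C, D, E = 51*3 = 153 chips; eligible C, D, E
Layer 52-65: 14 each from D, E = 14*2 = 28 chips; eligible D, E

Pot 1: 153 chips, eligible: C, D, E
Pot 2: 28 chips, eligible: D, E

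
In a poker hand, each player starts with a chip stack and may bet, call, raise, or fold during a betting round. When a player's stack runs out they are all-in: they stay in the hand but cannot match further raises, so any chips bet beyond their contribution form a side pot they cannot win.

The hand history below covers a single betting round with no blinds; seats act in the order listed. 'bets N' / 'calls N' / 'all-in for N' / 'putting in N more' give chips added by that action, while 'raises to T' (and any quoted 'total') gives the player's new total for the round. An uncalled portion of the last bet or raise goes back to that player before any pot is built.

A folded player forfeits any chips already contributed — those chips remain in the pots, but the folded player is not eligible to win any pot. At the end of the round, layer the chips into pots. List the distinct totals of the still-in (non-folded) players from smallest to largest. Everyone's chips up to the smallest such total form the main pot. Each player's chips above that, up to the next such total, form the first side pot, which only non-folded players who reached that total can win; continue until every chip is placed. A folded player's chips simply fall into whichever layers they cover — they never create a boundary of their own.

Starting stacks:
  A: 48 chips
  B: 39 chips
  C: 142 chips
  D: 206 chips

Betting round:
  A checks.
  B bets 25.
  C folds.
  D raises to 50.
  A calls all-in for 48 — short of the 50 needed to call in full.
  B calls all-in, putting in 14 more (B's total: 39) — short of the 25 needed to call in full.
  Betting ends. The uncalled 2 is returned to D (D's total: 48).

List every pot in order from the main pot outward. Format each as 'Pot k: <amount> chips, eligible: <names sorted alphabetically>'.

Pot 1: 117 chips, eligible: A, B, D
Pot 2: 18 chips, eligible: A, D

Derivation:
Contributions (after 2 returned to D): A=48, B=39, D=48
Folded: C
Pot levels (distinct totals of non-folded players): 39, 48
Layer 1-39: 39 each from A, B, D = 39*3 = 117 chips; eligible A, B, D
Layer 40-48: 9 each from A, D = 9*2 = 18 chips; eligible A, D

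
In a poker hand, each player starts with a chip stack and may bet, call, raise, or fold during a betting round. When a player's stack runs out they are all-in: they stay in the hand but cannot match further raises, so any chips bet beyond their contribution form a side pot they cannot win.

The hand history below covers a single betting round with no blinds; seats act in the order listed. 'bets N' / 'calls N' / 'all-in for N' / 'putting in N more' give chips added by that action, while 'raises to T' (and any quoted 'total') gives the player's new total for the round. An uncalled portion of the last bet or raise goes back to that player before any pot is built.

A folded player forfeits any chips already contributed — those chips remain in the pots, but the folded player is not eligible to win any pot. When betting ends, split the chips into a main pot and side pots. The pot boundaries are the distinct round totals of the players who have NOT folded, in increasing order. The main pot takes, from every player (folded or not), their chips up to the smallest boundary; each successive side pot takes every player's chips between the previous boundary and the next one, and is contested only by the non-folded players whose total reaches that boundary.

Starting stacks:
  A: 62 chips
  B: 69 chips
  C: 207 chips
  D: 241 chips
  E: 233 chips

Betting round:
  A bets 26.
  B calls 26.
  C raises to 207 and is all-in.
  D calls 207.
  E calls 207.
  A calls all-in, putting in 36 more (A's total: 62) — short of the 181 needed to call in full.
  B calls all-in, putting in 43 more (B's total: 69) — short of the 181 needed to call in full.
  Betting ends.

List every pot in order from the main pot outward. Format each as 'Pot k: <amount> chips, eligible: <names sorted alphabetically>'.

Contributions: A=62, B=69, C=207, D=207, E=207
Pot levels (distinct totals of non-folded players): 62, 69, 207
Layer 1-62: 62 each from A, B, C, D, E = 62*5 = 310 chips; eligible A, B, C, D, E
Layer 63-69: 7 each from B, C, D, E = 7*4 = 28 chips; eligible B, C, D, E
Layer 70-207: 138 each from C, D, E = 138*3 = 414 chips; eligible C, D, E

Pot 1: 310 chips, eligible: A, B, C, D, E
Pot 2: 28 chips, eligible: B, C, D, E
Pot 3: 414 chips, eligible: C, D, E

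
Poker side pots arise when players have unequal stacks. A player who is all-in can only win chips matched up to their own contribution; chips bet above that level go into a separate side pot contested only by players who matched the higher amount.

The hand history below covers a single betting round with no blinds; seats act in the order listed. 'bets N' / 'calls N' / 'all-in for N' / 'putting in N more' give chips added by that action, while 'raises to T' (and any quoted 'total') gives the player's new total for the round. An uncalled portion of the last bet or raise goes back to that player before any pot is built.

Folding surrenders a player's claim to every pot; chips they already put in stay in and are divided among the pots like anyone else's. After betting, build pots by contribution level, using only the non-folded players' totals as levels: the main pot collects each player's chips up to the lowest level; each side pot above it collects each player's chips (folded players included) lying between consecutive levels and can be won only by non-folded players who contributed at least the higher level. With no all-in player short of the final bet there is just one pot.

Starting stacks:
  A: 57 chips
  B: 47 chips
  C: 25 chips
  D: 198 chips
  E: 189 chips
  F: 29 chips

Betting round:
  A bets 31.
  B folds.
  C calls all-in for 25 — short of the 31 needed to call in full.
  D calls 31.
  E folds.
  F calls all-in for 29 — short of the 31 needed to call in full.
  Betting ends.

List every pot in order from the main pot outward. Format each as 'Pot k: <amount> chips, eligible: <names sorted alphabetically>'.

Contributions: A=31, C=25, D=31, F=29
Folded: B, E
Pot levels (distinct totals of non-folded players): 25, 29, 31
Layer 1-25: 25 each from A, C, D, F = 25*4 = 100 chips; eligible A, C, D, F
Layer 26-29: 4 each from A, D, F = 4*3 = 12 chips; eligible A, D, F
Layer 30-31: 2 each from A, D = 2*2 = 4 chips; eligible A, D

Pot 1: 100 chips, eligible: A, C, D, F
Pot 2: 12 chips, eligible: A, D, F
Pot 3: 4 chips, eligible: A, D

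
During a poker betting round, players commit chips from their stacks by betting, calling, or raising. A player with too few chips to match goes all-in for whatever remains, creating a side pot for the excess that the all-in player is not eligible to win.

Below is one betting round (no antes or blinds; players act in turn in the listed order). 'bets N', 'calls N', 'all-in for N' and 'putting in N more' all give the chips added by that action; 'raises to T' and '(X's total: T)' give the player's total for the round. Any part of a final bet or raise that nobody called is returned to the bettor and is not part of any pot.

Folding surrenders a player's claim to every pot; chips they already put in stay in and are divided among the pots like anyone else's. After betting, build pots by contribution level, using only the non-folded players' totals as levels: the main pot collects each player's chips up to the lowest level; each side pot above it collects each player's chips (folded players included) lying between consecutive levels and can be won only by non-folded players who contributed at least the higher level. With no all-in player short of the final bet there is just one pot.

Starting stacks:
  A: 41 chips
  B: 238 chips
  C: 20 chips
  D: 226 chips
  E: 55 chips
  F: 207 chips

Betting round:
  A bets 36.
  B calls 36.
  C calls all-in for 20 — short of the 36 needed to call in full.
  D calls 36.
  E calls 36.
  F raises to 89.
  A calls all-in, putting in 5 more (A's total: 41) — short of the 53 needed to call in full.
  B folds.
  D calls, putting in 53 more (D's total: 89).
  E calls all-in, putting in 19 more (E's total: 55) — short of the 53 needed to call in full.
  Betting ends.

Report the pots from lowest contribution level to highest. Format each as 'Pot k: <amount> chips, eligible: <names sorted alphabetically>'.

Pot 1: 120 chips, eligible: A, C, D, E, F
Pot 2: 100 chips, eligible: A, D, E, F
Pot 3: 42 chips, eligible: D, E, F
Pot 4: 68 chips, eligible: D, F

Derivation:
Contributions: A=41, B=36, C=20, D=89, E=55, F=89
Folded: B
Pot levels (distinct totals of non-folded players): 20, 41, 55, 89
Layer 1-20: 20 each from A, B, C, D, E, F = 20*6 = 120 chips; eligible A, C, D, E, F
Layer 21-41: A 21 + B 16 + D 21 + E 21 + F 21 = 100 chips; eligible A, D, E, F
Layer 42-55: 14 each from D, E, F = 14*3 = 42 chips; eligible D, E, F
Layer 56-89: 34 each from D, F = 34*2 = 68 chips; eligible D, F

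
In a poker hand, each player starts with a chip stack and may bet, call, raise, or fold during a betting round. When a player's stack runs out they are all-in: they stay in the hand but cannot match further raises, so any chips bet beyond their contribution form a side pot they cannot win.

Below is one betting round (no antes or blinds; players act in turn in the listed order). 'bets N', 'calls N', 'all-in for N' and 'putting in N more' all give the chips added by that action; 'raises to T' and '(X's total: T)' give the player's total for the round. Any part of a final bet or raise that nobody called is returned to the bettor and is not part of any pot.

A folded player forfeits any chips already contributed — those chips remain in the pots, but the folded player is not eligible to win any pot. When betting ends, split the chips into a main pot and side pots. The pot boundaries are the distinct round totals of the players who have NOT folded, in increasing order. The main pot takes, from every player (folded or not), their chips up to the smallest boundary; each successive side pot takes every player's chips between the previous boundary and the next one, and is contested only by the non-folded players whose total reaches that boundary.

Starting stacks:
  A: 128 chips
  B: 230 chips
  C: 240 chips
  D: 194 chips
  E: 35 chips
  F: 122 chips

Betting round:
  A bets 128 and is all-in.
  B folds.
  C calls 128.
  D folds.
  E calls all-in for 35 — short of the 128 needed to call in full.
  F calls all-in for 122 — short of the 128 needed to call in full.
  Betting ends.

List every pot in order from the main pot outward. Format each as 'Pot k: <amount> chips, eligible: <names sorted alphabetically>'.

Pot 1: 140 chips, eligible: A, C, E, F
Pot 2: 261 chips, eligible: A, C, F
Pot 3: 12 chips, eligible: A, C

Derivation:
Contributions: A=128, C=128, E=35, F=122
Folded: B, D
Pot levels (distinct totals of non-folded players): 35, 122, 128
Layer 1-35: 35 each from A, C, E, F = 35*4 = 140 chips; eligible A, C, E, F
Layer 36-122: 87 each from A, C, F = 87*3 = 261 chips; eligible A, C, F
Layer 123-128: 6 each from A, C = 6*2 = 12 chips; eligible A, C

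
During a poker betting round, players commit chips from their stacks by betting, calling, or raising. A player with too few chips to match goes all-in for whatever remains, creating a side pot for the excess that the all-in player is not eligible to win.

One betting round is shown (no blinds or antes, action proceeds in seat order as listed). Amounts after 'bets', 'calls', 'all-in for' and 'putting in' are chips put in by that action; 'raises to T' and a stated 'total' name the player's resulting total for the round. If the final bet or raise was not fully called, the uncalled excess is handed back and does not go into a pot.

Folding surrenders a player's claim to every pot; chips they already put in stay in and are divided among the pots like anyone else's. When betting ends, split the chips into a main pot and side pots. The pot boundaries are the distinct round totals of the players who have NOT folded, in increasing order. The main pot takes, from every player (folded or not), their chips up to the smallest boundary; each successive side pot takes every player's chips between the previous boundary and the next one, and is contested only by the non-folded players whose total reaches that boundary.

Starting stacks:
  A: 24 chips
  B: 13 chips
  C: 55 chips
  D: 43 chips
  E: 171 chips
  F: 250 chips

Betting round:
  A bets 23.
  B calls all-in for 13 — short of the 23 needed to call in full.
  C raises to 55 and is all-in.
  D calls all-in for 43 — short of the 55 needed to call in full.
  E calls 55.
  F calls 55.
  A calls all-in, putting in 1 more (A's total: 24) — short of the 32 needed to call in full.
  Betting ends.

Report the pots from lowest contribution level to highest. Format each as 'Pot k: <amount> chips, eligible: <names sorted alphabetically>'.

Contributions: A=24, B=13, C=55, D=43, E=55, F=55
Pot levels (distinct totals of non-folded players): 13, 24, 43, 55
Layer 1-13: 13 each from A, B, C, D, E, F = 13*6 = 78 chips; eligible A, B, C, D, E, F
Layer 14-24: 11 each from A, C, D, E, F = 11*5 = 55 chips; eligible A, C, D, E, F
Layer 25-43: 19 each from C, D, E, F = 19*4 = 76 chips; eligible C, D, E, F
Layer 44-55: 12 each from C, E, F = 12*3 = 36 chips; eligible C, E, F

Pot 1: 78 chips, eligible: A, B, C, D, E, F
Pot 2: 55 chips, eligible: A, C, D, E, F
Pot 3: 76 chips, eligible: C, D, E, F
Pot 4: 36 chips, eligible: C, E, F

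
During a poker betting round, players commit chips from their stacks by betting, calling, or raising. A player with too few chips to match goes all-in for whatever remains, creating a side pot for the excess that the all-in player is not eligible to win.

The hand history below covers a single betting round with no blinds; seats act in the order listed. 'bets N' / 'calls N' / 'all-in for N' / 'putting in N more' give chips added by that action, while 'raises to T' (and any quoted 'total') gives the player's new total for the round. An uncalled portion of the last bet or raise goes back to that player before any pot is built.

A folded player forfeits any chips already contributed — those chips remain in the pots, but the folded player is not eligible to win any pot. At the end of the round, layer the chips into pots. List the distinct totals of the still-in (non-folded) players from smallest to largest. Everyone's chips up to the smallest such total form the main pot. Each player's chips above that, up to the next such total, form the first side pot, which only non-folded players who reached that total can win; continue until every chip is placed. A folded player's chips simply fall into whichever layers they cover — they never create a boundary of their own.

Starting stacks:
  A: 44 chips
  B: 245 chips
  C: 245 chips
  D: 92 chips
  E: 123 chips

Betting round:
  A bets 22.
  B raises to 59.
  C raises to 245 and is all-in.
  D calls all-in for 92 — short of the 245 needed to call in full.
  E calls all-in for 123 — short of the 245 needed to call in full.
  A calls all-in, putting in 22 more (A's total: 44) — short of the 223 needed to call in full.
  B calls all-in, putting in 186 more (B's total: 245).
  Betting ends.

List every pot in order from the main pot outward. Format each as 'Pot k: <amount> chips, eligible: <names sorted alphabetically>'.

Contributions: A=44, B=245, C=245, D=92, E=123
Pot levels (distinct totals of non-folded players): 44, 92, 123, 245
Layer 1-44: 44 each from A, B, C, D, E = 44*5 = 220 chips; eligible A, B, C, D, E
Layer 45-92: 48 each from B, C, D, E = 48*4 = 192 chips; eligible B, C, D, E
Layer 93-123: 31 each from B, C, E = 31*3 = 93 chips; eligible B, C, E
Layer 124-245: 122 each from B, C = 122*2 = 244 chips; eligible B, C

Pot 1: 220 chips, eligible: A, B, C, D, E
Pot 2: 192 chips, eligible: B, C, D, E
Pot 3: 93 chips, eligible: B, C, E
Pot 4: 244 chips, eligible: B, C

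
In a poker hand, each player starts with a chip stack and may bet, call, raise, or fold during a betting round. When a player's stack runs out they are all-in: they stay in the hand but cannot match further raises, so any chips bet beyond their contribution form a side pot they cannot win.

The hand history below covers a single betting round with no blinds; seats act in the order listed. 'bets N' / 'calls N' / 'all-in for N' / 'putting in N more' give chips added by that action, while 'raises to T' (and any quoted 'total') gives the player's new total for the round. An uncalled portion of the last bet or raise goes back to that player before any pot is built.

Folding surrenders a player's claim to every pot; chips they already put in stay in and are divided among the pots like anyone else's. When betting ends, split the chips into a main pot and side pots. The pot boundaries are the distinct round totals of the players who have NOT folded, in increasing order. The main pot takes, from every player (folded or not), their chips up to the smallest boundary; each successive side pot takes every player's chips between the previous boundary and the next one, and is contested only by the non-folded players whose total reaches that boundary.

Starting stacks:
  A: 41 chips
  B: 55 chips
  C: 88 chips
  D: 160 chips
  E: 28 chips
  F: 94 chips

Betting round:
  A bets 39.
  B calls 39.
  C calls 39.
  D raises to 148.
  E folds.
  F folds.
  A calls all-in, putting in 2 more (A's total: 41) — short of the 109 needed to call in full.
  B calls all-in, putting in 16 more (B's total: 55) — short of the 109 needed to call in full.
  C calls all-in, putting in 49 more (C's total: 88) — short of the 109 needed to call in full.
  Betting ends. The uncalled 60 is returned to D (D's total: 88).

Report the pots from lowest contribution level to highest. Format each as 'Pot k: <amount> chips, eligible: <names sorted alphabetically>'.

Contributions (after 60 returned to D): A=41, B=55, C=88, D=88
Folded: E, F
Pot levels (distinct totals of non-folded players): 41, 55, 88
Layer 1-41: 41 each from A, B, C, D = 41*4 = 164 chips; eligible A, B, C, D
Layer 42-55: 14 each from B, C, D = 14*3 = 42 chips; eligible B, C, D
Layer 56-88: 33 each from C, D = 33*2 = 66 chips; eligible C, D

Pot 1: 164 chips, eligible: A, B, C, D
Pot 2: 42 chips, eligible: B, C, D
Pot 3: 66 chips, eligible: C, D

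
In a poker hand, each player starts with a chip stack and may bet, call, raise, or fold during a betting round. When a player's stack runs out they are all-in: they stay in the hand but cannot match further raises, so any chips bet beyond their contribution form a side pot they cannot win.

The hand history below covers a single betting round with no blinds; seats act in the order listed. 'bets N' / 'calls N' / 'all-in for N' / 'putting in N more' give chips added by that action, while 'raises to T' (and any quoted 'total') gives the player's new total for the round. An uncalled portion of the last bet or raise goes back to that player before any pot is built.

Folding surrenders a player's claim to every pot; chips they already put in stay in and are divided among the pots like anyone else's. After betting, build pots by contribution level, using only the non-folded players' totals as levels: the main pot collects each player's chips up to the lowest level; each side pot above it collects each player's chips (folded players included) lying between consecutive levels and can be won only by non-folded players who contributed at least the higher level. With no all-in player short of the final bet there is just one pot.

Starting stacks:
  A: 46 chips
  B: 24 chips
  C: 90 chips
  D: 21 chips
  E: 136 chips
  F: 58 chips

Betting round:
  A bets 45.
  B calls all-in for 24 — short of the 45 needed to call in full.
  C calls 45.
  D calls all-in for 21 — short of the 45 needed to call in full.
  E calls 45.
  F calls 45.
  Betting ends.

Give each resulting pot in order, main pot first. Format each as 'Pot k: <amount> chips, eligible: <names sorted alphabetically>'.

Pot 1: 126 chips, eligible: A, B, C, D, E, F
Pot 2: 15 chips, eligible: A, B, C, E, F
Pot 3: 84 chips, eligible: A, C, E, F

Derivation:
Contributions: A=45, B=24, C=45, D=21, E=45, F=45
Pot levels (distinct totals of non-folded players): 21, 24, 45
Layer 1-21: 21 each from A, B, C, D, E, F = 21*6 = 126 chips; eligible A, B, C, D, E, F
Layer 22-24: 3 each from A, B, C, E, F = 3*5 = 15 chips; eligible A, B, C, E, F
Layer 25-45: 21 each from A, C, E, F = 21*4 = 84 chips; eligible A, C, E, F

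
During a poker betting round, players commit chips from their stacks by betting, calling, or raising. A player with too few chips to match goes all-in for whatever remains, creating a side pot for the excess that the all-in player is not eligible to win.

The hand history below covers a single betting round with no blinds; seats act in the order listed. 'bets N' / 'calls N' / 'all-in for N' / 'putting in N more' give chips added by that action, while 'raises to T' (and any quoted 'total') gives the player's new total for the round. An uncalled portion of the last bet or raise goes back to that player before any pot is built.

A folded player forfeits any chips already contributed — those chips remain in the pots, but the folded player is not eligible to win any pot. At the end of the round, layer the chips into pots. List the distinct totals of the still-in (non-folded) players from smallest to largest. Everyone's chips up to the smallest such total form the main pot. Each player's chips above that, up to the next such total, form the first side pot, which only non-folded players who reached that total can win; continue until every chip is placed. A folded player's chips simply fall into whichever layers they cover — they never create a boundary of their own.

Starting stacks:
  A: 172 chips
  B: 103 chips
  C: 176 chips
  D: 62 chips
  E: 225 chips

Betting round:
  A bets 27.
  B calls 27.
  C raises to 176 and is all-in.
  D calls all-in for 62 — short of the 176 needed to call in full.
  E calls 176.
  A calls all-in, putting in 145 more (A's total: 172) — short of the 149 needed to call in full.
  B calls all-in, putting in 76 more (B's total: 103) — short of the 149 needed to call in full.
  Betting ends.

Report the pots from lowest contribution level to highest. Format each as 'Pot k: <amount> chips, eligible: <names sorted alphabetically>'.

Contributions: A=172, B=103, C=176, D=62, E=176
Pot levels (distinct totals of non-folded players): 62, 103, 172, 176
Layer 1-62: 62 each from A, B, C, D, E = 62*5 = 310 chips; eligible A, B, C, D, E
Layer 63-103: 41 each from A, B, C, E = 41*4 = 164 chips; eligible A, B, C, E
Layer 104-172: 69 each from A, C, E = 69*3 = 207 chips; eligible A, C, E
Layer 173-176: 4 each from C, E = 4*2 = 8 chips; eligible C, E

Pot 1: 310 chips, eligible: A, B, C, D, E
Pot 2: 164 chips, eligible: A, B, C, E
Pot 3: 207 chips, eligible: A, C, E
Pot 4: 8 chips, eligible: C, E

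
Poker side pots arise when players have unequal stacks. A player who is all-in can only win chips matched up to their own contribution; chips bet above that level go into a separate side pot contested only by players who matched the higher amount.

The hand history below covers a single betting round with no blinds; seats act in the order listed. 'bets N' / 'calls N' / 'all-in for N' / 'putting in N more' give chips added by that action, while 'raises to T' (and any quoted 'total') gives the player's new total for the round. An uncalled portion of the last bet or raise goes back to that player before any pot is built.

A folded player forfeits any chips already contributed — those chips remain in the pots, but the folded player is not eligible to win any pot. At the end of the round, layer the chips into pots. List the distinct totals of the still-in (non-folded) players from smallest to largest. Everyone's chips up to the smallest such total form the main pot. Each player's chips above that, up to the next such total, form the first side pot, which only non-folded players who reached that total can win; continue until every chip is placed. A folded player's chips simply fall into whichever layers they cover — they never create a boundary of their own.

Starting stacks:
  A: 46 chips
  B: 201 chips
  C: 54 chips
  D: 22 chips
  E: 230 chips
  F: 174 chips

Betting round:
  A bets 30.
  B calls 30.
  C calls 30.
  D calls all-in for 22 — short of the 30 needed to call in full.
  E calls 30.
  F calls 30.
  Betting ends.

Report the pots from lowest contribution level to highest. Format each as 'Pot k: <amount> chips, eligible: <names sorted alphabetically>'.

Pot 1: 132 chips, eligible: A, B, C, D, E, F
Pot 2: 40 chips, eligible: A, B, C, E, F

Derivation:
Contributions: A=30, B=30, C=30, D=22, E=30, F=30
Pot levels (distinct totals of non-folded players): 22, 30
Layer 1-22: 22 each from A, B, C, D, E, F = 22*6 = 132 chips; eligible A, B, C, D, E, F
Layer 23-30: 8 each from A, B, C, E, F = 8*5 = 40 chips; eligible A, B, C, E, F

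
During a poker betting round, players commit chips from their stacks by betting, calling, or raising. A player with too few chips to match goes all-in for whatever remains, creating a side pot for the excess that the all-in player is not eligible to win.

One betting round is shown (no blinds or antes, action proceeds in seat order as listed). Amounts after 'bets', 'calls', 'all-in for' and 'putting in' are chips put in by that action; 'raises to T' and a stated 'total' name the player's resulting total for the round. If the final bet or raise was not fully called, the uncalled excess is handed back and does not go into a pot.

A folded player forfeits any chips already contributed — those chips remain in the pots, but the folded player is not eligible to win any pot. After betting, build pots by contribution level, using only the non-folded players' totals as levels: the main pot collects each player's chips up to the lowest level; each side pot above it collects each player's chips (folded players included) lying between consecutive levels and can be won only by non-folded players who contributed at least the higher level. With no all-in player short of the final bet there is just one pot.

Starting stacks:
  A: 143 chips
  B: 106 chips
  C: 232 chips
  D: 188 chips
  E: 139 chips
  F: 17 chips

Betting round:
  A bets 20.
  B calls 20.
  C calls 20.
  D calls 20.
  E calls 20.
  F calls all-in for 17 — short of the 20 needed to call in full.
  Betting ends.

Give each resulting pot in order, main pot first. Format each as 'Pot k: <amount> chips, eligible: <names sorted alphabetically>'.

Contributions: A=20, B=20, C=20, D=20, E=20, F=17
Pot levels (distinct totals of non-folded players): 17, 20
Layer 1-17: 17 each from A, B, C, D, E, F = 17*6 = 102 chips; eligible A, B, C, D, E, F
Layer 18-20: 3 each from A, B, C, D, E = 3*5 = 15 chips; eligible A, B, C, D, E

Pot 1: 102 chips, eligible: A, B, C, D, E, F
Pot 2: 15 chips, eligible: A, B, C, D, E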